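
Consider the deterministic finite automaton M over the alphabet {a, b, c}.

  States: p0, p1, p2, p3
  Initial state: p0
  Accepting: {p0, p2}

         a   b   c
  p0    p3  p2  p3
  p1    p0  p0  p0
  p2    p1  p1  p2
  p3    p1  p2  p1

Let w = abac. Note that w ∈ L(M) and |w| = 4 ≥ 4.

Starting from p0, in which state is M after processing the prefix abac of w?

State sequence: p0 -a-> p3 -b-> p2 -a-> p1 -c-> p0

After reading 4 characters, M is in state p0.
(This kind of state-tracing is the core of the pumping-lemma construction: with 4 states, pigeonhole forces a repeat within the first 4 steps.)

p0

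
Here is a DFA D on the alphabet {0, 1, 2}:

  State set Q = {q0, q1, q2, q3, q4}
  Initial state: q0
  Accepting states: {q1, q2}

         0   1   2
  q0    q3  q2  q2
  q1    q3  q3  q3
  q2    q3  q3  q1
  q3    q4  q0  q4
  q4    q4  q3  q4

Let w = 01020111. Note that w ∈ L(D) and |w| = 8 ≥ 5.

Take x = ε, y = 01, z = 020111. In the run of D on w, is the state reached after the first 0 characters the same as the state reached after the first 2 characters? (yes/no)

yes

Run of D on the first 2 characters of w = 0 1:
  step 0: q0  (start)
  step 1: q3  (read 0: q0→q3)
  step 2: q0  (read 1: q3→q0)

After x (step 0): q0. After xy (step 2): q0.
They match, so y = 01 drives D around a cycle from q0 back to itself; pumping y any number of times keeps D in q0 before reading z, and xyⁱz ∈ L(D) for every i ≥ 0.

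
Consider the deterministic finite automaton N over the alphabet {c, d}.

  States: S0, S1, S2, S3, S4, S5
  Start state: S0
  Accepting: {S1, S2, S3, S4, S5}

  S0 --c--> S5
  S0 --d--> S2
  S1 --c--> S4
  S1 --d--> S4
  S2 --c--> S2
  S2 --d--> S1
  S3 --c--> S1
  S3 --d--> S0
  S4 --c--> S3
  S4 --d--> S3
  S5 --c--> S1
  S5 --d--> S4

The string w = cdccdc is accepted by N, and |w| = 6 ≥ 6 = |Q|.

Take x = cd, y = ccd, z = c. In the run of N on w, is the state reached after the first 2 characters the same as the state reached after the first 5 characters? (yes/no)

Run of N on the first 5 characters of w = c d c c d:
  step 0: S0  (start)
  step 1: S5  (read c: S0→S5)
  step 2: S4  (read d: S5→S4)
  step 3: S3  (read c: S4→S3)
  step 4: S1  (read c: S3→S1)
  step 5: S4  (read d: S1→S4)

After x (step 2): S4. After xy (step 5): S4.
They match, so y = ccd drives N around a cycle from S4 back to itself; pumping y any number of times keeps N in S4 before reading z, and xyⁱz ∈ L(N) for every i ≥ 0.

yes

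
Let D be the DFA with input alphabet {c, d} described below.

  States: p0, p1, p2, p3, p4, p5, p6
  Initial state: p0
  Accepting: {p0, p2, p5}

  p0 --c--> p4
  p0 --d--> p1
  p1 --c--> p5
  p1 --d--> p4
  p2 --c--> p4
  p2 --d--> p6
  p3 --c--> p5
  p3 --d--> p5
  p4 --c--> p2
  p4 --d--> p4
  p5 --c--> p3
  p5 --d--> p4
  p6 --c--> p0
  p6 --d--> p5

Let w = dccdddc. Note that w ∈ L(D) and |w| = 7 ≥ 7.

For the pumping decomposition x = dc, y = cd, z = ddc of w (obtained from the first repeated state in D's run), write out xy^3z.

dccdcdcdddc

xy^3z = dc·cd·cd·cd·ddc = dccdcdcdddc.
Reading y = cd takes D from p5 back to p5, so after x·y·y·y the machine is still in p5, and z then leads to the accepting state p2. Hence dccdcdcdddc ∈ L(D).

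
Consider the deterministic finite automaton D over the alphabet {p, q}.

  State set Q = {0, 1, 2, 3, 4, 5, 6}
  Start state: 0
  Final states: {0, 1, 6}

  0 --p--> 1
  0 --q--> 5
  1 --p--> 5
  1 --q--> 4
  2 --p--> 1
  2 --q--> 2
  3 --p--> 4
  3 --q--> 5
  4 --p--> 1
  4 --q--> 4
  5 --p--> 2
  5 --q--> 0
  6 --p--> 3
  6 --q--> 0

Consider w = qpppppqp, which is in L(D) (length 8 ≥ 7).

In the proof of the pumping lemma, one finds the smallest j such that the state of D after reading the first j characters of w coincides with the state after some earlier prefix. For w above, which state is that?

5

State sequence: 0 -q-> 5 -p-> 2 -p-> 1 -p-> 5 -p-> 2 -p-> 1 -q-> 4 -p-> 1
First repeat at step 4: 5 was already visited.

The earliest repeat is at step j = 4: D is in 5, which it already visited at step i = 1.
The DFA has 7 states, so the proof of the pumping lemma guarantees a repeated state among the first 7+1 visited; the segment between the two visits is the pumpable y.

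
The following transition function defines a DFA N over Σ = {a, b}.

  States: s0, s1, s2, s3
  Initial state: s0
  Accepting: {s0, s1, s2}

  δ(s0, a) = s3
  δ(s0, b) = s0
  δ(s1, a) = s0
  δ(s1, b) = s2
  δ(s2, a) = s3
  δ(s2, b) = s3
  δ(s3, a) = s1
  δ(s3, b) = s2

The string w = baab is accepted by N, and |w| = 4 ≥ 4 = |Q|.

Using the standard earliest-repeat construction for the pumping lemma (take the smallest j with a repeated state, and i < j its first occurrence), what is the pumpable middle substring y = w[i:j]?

b

Run of N on w = b a a b:
  step 0: s0  (start)
  step 1: s0  (read b: s0→s0)   ← first repeat (s0 seen earlier)
  step 2: s3  (read a: s0→s3)
  step 3: s1  (read a: s3→s1)
  step 4: s2  (read b: s1→s2)

So i = 0, j = 1, giving x = w[0:0] = ε, y = w[0:1] = b, z = w[1:4] = aab.
Check: |xy| = 1 ≤ 4 and |y| = 1 ≥ 1. Reading y takes N from s0 back to s0, so every xyⁱz is accepted.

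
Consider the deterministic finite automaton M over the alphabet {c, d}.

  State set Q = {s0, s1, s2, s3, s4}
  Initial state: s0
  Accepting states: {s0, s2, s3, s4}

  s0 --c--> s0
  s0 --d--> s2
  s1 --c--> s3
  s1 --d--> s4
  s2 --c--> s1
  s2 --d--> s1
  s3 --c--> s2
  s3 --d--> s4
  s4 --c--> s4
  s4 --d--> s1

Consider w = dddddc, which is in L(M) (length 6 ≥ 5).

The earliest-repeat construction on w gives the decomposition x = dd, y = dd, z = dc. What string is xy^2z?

dddddddc

xy^2z = dd·dd·dd·dc = dddddddc.
Reading y = dd takes M from s1 back to s1, so after x·y·y the machine is still in s1, and z then leads to the accepting state s4. Hence dddddddc ∈ L(M).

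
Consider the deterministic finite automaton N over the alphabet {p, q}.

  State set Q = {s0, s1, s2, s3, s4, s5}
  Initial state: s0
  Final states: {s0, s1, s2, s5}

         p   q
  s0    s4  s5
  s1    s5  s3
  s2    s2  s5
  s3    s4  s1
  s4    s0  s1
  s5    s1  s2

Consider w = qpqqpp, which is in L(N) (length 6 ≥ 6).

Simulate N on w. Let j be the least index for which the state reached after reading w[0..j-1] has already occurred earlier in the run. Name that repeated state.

s1

State sequence: s0 -q-> s5 -p-> s1 -q-> s3 -q-> s1 -p-> s5 -p-> s1
First repeat at step 4: s1 was already visited.

The earliest repeat is at step j = 4: N is in s1, which it already visited at step i = 2.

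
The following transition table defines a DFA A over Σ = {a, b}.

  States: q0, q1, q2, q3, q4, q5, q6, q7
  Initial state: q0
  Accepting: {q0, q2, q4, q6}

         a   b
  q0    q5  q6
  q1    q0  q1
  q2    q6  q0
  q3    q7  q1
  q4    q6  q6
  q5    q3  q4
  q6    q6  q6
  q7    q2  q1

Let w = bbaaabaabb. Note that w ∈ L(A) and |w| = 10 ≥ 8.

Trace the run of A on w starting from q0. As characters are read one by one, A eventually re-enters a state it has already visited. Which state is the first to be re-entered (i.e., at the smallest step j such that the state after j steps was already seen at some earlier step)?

Run of A on w = b b a a a b a a b b:
  step 0: q0  (start)
  step 1: q6  (read b: q0→q6)
  step 2: q6  (read b: q6→q6)   ← first repeat (q6 seen earlier)
  step 3: q6  (read a: q6→q6)
  step 4: q6  (read a: q6→q6)
  step 5: q6  (read a: q6→q6)
  step 6: q6  (read b: q6→q6)
  step 7: q6  (read a: q6→q6)
  step 8: q6  (read a: q6→q6)
  step 9: q6  (read b: q6→q6)
  step 10: q6  (read b: q6→q6)

The earliest repeat is at step j = 2: A is in q6, which it already visited at step i = 1.
Pumping length from the standard proof: p = 8 (the number of states). The repeated state found above gives |xy| = j ≤ 8 and |y| = j − i ≥ 1.

q6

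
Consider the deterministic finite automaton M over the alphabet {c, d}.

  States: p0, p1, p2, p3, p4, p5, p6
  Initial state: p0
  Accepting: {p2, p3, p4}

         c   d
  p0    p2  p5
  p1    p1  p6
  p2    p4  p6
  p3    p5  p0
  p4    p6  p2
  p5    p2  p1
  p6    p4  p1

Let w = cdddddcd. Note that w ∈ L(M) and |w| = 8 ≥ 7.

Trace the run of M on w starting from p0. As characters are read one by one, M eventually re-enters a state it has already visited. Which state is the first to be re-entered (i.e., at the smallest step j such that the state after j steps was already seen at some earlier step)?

p6

Run of M on w = c d d d d d c d:
  step 0: p0  (start)
  step 1: p2  (read c: p0→p2)
  step 2: p6  (read d: p2→p6)
  step 3: p1  (read d: p6→p1)
  step 4: p6  (read d: p1→p6)   ← first repeat (p6 seen earlier)
  step 5: p1  (read d: p6→p1)
  step 6: p6  (read d: p1→p6)
  step 7: p4  (read c: p6→p4)
  step 8: p2  (read d: p4→p2)

The earliest repeat is at step j = 4: M is in p6, which it already visited at step i = 2.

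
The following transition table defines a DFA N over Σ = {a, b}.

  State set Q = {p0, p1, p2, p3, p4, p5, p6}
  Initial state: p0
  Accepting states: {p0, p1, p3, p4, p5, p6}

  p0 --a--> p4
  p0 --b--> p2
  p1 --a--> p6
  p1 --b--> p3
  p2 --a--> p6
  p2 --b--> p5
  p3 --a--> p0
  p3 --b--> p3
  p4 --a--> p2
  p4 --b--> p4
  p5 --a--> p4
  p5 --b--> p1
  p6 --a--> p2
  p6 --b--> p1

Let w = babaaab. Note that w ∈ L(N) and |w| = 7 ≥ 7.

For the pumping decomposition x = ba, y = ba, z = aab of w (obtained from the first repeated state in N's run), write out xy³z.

xy^3z = ba·ba·ba·ba·aab = babababaaab.
Reading y = ba takes N from p6 back to p6, so after x·y·y·y the machine is still in p6, and z then leads to the accepting state p1. Hence babababaaab ∈ L(N).

babababaaab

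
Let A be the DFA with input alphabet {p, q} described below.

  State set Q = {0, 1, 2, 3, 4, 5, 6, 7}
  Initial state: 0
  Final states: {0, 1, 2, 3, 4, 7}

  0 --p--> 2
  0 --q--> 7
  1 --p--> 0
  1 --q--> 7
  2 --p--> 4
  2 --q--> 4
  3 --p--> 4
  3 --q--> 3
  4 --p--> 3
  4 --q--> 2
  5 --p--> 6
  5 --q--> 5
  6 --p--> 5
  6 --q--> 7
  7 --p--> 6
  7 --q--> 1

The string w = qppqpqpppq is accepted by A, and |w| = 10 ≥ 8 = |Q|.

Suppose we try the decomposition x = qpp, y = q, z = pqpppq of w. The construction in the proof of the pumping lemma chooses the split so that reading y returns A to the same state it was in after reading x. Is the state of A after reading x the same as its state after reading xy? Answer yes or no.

yes

Run of A on the first 4 characters of w = q p p q:
  step 0: 0  (start)
  step 1: 7  (read q: 0→7)
  step 2: 6  (read p: 7→6)
  step 3: 5  (read p: 6→5)
  step 4: 5  (read q: 5→5)

After x (step 3): 5. After xy (step 4): 5.
They match, so y = q drives A around a cycle from 5 back to itself; pumping y any number of times keeps A in 5 before reading z, and xyⁱz ∈ L(A) for every i ≥ 0.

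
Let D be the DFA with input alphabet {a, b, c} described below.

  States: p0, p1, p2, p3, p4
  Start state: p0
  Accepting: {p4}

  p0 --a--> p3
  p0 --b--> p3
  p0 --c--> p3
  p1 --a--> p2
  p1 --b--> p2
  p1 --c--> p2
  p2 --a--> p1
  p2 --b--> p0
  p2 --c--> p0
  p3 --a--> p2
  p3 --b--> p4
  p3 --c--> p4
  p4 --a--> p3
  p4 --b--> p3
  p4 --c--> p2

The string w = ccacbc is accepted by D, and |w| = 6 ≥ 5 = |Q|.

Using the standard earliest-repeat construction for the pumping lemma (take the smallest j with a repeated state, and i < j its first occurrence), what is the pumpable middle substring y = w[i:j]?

ca

State sequence: p0 -c-> p3 -c-> p4 -a-> p3 -c-> p4 -b-> p3 -c-> p4
First repeat at step 3: p3 was already visited.

So i = 1, j = 3, giving x = w[0:1] = c, y = w[1:3] = ca, z = w[3:6] = cbc.
Check: |xy| = 3 ≤ 5 and |y| = 2 ≥ 1. Reading y takes D from p3 back to p3, so every xyⁱz is accepted.
The DFA has 5 states, so the proof of the pumping lemma guarantees a repeated state among the first 5+1 visited; the segment between the two visits is the pumpable y.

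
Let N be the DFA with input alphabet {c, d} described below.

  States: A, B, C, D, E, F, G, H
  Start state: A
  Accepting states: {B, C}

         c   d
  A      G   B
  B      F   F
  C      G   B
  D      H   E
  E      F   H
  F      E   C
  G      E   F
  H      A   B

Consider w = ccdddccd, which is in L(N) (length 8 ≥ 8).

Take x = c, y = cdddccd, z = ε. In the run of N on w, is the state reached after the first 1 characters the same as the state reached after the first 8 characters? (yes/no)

no

State sequence: A -c-> G -c-> E -d-> H -d-> B -d-> F -c-> E -c-> F -d-> C

After x (step 1): G. After xy (step 8): C.
They differ (G ≠ C), so y is not a cycle from the state after x; this split is not the one the pumping-lemma construction produces, and pumping y need not keep the string in L(N).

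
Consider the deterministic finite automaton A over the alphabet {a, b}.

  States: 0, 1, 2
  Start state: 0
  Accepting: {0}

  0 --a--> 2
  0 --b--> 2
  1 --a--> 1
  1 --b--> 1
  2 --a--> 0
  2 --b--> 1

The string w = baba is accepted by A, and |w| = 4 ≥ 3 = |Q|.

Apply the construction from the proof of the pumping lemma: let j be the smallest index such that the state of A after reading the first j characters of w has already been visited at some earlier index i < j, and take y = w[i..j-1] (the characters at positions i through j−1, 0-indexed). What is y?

ba

Run of A on w = b a b a:
  step 0: 0  (start)
  step 1: 2  (read b: 0→2)
  step 2: 0  (read a: 2→0)   ← first repeat (0 seen earlier)
  step 3: 2  (read b: 0→2)
  step 4: 0  (read a: 2→0)

So i = 0, j = 2, giving x = w[0:0] = ε, y = w[0:2] = ba, z = w[2:4] = ba.
Check: |xy| = 2 ≤ 3 and |y| = 2 ≥ 1. Reading y takes A from 0 back to 0, so every xyⁱz is accepted.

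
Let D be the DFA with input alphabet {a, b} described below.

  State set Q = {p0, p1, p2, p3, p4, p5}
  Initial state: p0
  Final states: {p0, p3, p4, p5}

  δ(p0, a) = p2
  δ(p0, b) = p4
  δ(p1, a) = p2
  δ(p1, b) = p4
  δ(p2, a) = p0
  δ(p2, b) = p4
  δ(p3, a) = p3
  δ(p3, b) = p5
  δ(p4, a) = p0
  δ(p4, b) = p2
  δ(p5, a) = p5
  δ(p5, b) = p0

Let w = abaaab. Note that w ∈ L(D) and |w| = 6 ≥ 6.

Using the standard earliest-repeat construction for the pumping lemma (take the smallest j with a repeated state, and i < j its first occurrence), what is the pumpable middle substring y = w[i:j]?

aba

Run of D on w = a b a a a b:
  step 0: p0  (start)
  step 1: p2  (read a: p0→p2)
  step 2: p4  (read b: p2→p4)
  step 3: p0  (read a: p4→p0)   ← first repeat (p0 seen earlier)
  step 4: p2  (read a: p0→p2)
  step 5: p0  (read a: p2→p0)
  step 6: p4  (read b: p0→p4)

So i = 0, j = 3, giving x = w[0:0] = ε, y = w[0:3] = aba, z = w[3:6] = aab.
Check: |xy| = 3 ≤ 6 and |y| = 3 ≥ 1. Reading y takes D from p0 back to p0, so every xyⁱz is accepted.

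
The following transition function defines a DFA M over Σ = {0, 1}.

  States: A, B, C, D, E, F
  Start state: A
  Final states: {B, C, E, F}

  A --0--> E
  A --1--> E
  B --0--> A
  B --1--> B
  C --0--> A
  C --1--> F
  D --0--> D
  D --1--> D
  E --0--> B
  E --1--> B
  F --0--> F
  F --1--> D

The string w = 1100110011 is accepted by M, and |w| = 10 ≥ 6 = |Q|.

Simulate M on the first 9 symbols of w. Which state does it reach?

Run of M on the first 9 characters of w = 1 1 0 0 1 1 0 0 1:
  step 0: A  (start)
  step 1: E  (read 1: A→E)
  step 2: B  (read 1: E→B)
  step 3: A  (read 0: B→A)
  step 4: E  (read 0: A→E)
  step 5: B  (read 1: E→B)
  step 6: B  (read 1: B→B)
  step 7: A  (read 0: B→A)
  step 8: E  (read 0: A→E)
  step 9: B  (read 1: E→B)

After reading 9 characters, M is in state B.
(This kind of state-tracing is the core of the pumping-lemma construction: with 6 states, pigeonhole forces a repeat within the first 6 steps.)

B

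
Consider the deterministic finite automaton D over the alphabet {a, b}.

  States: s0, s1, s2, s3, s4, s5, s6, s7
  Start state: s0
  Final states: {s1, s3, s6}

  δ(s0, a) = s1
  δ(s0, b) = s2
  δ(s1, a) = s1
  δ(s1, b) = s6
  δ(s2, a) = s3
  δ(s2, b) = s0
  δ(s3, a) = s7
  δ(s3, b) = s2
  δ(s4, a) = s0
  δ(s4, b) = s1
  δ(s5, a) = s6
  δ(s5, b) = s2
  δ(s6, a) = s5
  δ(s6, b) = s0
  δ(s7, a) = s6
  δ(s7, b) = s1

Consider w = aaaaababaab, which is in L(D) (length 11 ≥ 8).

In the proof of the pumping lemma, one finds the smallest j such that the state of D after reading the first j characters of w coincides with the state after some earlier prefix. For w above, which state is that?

s1

Run of D on w = a a a a a b a b a a b:
  step 0: s0  (start)
  step 1: s1  (read a: s0→s1)
  step 2: s1  (read a: s1→s1)   ← first repeat (s1 seen earlier)
  step 3: s1  (read a: s1→s1)
  step 4: s1  (read a: s1→s1)
  step 5: s1  (read a: s1→s1)
  step 6: s6  (read b: s1→s6)
  step 7: s5  (read a: s6→s5)
  step 8: s2  (read b: s5→s2)
  step 9: s3  (read a: s2→s3)
  step 10: s7  (read a: s3→s7)
  step 11: s1  (read b: s7→s1)

The earliest repeat is at step j = 2: D is in s1, which it already visited at step i = 1.
The DFA has 8 states, so the proof of the pumping lemma guarantees a repeated state among the first 8+1 visited; the segment between the two visits is the pumpable y.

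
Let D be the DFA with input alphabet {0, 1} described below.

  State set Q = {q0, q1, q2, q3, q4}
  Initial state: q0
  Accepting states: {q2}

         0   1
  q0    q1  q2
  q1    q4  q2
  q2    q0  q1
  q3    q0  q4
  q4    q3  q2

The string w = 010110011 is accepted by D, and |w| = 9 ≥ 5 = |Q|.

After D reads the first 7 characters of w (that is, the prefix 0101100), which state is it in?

q3

Run of D on the first 7 characters of w = 0 1 0 1 1 0 0:
  step 0: q0  (start)
  step 1: q1  (read 0: q0→q1)
  step 2: q2  (read 1: q1→q2)
  step 3: q0  (read 0: q2→q0)
  step 4: q2  (read 1: q0→q2)
  step 5: q1  (read 1: q2→q1)
  step 6: q4  (read 0: q1→q4)
  step 7: q3  (read 0: q4→q3)

After reading 7 characters, D is in state q3.
(This kind of state-tracing is the core of the pumping-lemma construction: with 5 states, pigeonhole forces a repeat within the first 5 steps.)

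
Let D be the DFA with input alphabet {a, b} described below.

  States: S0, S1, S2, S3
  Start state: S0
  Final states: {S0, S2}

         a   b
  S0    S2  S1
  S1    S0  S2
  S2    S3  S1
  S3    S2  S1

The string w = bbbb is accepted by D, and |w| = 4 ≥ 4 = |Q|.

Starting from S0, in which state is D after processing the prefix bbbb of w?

S2

Run of D on the first 4 characters of w = b b b b:
  step 0: S0  (start)
  step 1: S1  (read b: S0→S1)
  step 2: S2  (read b: S1→S2)
  step 3: S1  (read b: S2→S1)
  step 4: S2  (read b: S1→S2)

After reading 4 characters, D is in state S2.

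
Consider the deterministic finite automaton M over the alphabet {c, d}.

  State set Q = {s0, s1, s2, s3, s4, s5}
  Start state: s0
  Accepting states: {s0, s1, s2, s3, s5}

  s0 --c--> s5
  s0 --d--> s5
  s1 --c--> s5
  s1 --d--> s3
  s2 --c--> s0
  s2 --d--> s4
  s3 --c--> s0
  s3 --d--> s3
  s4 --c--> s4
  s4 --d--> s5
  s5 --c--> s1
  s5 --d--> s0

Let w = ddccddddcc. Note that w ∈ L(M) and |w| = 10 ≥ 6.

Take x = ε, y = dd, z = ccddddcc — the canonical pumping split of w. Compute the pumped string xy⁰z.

xy⁰z = xz = ε·ccddddcc = ccddddcc.
Reading y = dd takes M from s0 back to s0, so after x the machine is still in s0, and z then leads to the accepting state s5. Hence ccddddcc ∈ L(M).

ccddddcc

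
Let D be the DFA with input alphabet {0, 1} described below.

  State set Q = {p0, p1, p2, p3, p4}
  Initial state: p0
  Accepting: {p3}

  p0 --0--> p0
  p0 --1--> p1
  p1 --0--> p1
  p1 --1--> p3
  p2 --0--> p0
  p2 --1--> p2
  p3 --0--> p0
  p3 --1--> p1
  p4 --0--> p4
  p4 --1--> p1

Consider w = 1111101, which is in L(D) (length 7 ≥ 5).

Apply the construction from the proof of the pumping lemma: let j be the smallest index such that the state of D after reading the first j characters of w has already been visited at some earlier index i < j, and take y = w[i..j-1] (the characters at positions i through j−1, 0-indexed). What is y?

11

Run of D on w = 1 1 1 1 1 0 1:
  step 0: p0  (start)
  step 1: p1  (read 1: p0→p1)
  step 2: p3  (read 1: p1→p3)
  step 3: p1  (read 1: p3→p1)   ← first repeat (p1 seen earlier)
  step 4: p3  (read 1: p1→p3)
  step 5: p1  (read 1: p3→p1)
  step 6: p1  (read 0: p1→p1)
  step 7: p3  (read 1: p1→p3)

So i = 1, j = 3, giving x = w[0:1] = 1, y = w[1:3] = 11, z = w[3:7] = 1101.
Check: |xy| = 3 ≤ 5 and |y| = 2 ≥ 1. Reading y takes D from p1 back to p1, so every xyⁱz is accepted.
With |Q| = 5, pigeonhole forces a state repeat no later than step 5; the substring read between the first and second visits to that state can be pumped.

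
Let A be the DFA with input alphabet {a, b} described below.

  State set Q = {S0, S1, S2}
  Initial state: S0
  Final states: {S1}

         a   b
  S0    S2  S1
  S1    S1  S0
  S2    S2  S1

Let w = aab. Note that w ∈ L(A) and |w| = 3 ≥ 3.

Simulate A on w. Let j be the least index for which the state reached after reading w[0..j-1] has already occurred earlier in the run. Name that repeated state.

Run of A on w = a a b:
  step 0: S0  (start)
  step 1: S2  (read a: S0→S2)
  step 2: S2  (read a: S2→S2)   ← first repeat (S2 seen earlier)
  step 3: S1  (read b: S2→S1)

The earliest repeat is at step j = 2: A is in S2, which it already visited at step i = 1.
With |Q| = 3, pigeonhole forces a state repeat no later than step 3; the substring read between the first and second visits to that state can be pumped.

S2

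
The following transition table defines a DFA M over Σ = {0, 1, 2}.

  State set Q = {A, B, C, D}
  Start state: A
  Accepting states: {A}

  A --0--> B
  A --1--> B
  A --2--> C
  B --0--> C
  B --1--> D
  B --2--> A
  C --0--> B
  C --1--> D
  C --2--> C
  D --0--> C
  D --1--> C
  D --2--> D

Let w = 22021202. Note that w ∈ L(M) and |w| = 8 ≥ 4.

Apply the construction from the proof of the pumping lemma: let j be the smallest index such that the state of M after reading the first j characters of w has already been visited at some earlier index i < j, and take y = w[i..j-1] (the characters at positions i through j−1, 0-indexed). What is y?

2

State sequence: A -2-> C -2-> C -0-> B -2-> A -1-> B -2-> A -0-> B -2-> A
First repeat at step 2: C was already visited.

So i = 1, j = 2, giving x = w[0:1] = 2, y = w[1:2] = 2, z = w[2:8] = 021202.
Check: |xy| = 2 ≤ 4 and |y| = 1 ≥ 1. Reading y takes M from C back to C, so every xyⁱz is accepted.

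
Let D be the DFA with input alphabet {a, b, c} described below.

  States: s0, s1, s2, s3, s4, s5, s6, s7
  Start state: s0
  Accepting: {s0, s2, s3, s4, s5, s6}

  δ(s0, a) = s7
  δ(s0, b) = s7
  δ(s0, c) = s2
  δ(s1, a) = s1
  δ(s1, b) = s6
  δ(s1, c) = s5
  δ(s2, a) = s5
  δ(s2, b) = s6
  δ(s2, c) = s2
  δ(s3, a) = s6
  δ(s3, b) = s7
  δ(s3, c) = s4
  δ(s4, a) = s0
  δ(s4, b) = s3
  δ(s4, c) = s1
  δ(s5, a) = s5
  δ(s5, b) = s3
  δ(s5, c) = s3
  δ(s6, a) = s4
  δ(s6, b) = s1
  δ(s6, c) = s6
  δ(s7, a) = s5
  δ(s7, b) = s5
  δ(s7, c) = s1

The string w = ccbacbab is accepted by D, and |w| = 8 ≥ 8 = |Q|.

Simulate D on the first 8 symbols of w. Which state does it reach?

s3

State sequence: s0 -c-> s2 -c-> s2 -b-> s6 -a-> s4 -c-> s1 -b-> s6 -a-> s4 -b-> s3

After reading 8 characters, D is in state s3.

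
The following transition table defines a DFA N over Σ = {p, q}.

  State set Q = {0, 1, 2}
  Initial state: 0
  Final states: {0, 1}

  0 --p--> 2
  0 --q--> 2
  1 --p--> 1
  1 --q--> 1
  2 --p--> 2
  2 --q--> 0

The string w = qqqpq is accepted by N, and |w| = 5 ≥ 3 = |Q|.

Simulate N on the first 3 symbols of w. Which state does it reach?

Run of N on the first 3 characters of w = q q q:
  step 0: 0  (start)
  step 1: 2  (read q: 0→2)
  step 2: 0  (read q: 2→0)
  step 3: 2  (read q: 0→2)

After reading 3 characters, N is in state 2.
(This kind of state-tracing is the core of the pumping-lemma construction: with 3 states, pigeonhole forces a repeat within the first 3 steps.)

2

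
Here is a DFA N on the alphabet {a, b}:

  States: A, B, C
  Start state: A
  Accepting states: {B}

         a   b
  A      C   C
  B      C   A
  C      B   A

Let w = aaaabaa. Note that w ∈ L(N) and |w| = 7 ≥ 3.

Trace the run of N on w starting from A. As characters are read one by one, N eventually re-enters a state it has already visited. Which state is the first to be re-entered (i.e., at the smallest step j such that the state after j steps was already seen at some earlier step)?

C

State sequence: A -a-> C -a-> B -a-> C -a-> B -b-> A -a-> C -a-> B
First repeat at step 3: C was already visited.

The earliest repeat is at step j = 3: N is in C, which it already visited at step i = 1.
With |Q| = 3, pigeonhole forces a state repeat no later than step 3; the substring read between the first and second visits to that state can be pumped.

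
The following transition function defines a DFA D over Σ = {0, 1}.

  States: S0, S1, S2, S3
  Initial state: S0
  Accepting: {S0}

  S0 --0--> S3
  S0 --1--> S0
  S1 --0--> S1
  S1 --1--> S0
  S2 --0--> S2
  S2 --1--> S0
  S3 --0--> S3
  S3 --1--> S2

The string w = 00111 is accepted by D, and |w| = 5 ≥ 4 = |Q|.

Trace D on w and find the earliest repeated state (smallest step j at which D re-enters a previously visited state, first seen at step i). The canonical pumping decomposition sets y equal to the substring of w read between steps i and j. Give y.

Run of D on w = 0 0 1 1 1:
  step 0: S0  (start)
  step 1: S3  (read 0: S0→S3)
  step 2: S3  (read 0: S3→S3)   ← first repeat (S3 seen earlier)
  step 3: S2  (read 1: S3→S2)
  step 4: S0  (read 1: S2→S0)
  step 5: S0  (read 1: S0→S0)

So i = 1, j = 2, giving x = w[0:1] = 0, y = w[1:2] = 0, z = w[2:5] = 111.
Check: |xy| = 2 ≤ 4 and |y| = 1 ≥ 1. Reading y takes D from S3 back to S3, so every xyⁱz is accepted.

0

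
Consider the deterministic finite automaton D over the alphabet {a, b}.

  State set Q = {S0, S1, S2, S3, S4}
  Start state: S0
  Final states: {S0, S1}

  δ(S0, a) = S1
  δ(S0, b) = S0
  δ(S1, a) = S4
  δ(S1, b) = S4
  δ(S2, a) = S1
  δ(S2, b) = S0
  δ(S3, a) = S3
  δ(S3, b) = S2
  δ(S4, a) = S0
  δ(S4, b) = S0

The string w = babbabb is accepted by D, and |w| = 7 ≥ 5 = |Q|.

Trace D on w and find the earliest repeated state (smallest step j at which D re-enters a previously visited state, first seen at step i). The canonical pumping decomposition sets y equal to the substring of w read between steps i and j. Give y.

b

State sequence: S0 -b-> S0 -a-> S1 -b-> S4 -b-> S0 -a-> S1 -b-> S4 -b-> S0
First repeat at step 1: S0 was already visited.

So i = 0, j = 1, giving x = w[0:0] = ε, y = w[0:1] = b, z = w[1:7] = abbabb.
Check: |xy| = 1 ≤ 5 and |y| = 1 ≥ 1. Reading y takes D from S0 back to S0, so every xyⁱz is accepted.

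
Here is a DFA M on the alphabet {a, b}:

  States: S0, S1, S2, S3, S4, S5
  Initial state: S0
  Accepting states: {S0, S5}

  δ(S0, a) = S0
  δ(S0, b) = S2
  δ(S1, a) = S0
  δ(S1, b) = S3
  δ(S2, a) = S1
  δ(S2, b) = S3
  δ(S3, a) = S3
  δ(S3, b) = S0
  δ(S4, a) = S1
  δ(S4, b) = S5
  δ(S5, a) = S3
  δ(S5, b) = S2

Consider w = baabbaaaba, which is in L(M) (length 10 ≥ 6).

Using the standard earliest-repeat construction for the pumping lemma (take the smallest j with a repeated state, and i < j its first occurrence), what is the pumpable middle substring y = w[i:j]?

baa

State sequence: S0 -b-> S2 -a-> S1 -a-> S0 -b-> S2 -b-> S3 -a-> S3 -a-> S3 -a-> S3 -b-> S0 -a-> S0
First repeat at step 3: S0 was already visited.

So i = 0, j = 3, giving x = w[0:0] = ε, y = w[0:3] = baa, z = w[3:10] = bbaaaba.
Check: |xy| = 3 ≤ 6 and |y| = 3 ≥ 1. Reading y takes M from S0 back to S0, so every xyⁱz is accepted.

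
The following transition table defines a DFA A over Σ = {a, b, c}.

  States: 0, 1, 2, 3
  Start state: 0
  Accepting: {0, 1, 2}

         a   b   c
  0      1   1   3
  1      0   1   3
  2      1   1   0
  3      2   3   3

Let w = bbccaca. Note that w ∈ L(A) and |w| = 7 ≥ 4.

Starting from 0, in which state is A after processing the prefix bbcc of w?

State sequence: 0 -b-> 1 -b-> 1 -c-> 3 -c-> 3

After reading 4 characters, A is in state 3.

3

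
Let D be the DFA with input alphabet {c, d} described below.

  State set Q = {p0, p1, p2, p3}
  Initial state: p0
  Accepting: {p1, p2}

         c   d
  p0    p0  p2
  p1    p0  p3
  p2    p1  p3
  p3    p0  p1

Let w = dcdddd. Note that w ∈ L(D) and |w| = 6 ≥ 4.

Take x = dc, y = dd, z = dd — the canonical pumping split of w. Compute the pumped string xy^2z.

dcdddddd

xy^2z = dc·dd·dd·dd = dcdddddd.
Reading y = dd takes D from p1 back to p1, so after x·y·y the machine is still in p1, and z then leads to the accepting state p1. Hence dcdddddd ∈ L(D).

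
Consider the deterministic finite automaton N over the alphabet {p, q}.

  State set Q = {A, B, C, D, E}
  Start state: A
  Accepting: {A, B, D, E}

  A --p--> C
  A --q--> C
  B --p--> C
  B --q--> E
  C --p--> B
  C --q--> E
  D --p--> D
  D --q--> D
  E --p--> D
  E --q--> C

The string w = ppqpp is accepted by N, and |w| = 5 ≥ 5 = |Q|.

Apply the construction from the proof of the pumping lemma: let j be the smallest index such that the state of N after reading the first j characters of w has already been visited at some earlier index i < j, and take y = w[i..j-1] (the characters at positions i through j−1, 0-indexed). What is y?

State sequence: A -p-> C -p-> B -q-> E -p-> D -p-> D
First repeat at step 5: D was already visited.

So i = 4, j = 5, giving x = w[0:4] = ppqp, y = w[4:5] = p, z = w[5:5] = ε.
Check: |xy| = 5 ≤ 5 and |y| = 1 ≥ 1. Reading y takes N from D back to D, so every xyⁱz is accepted.

p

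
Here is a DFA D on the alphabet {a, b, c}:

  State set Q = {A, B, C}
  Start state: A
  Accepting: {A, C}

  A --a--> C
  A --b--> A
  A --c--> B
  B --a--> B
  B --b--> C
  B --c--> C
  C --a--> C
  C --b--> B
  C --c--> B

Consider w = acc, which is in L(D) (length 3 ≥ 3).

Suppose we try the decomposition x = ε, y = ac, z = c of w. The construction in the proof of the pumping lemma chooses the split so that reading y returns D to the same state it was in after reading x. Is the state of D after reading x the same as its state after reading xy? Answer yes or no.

State sequence: A -a-> C -c-> B

After x (step 0): A. After xy (step 2): B.
They differ (A ≠ B), so y is not a cycle from the state after x; this split is not the one the pumping-lemma construction produces, and pumping y need not keep the string in L(D).

no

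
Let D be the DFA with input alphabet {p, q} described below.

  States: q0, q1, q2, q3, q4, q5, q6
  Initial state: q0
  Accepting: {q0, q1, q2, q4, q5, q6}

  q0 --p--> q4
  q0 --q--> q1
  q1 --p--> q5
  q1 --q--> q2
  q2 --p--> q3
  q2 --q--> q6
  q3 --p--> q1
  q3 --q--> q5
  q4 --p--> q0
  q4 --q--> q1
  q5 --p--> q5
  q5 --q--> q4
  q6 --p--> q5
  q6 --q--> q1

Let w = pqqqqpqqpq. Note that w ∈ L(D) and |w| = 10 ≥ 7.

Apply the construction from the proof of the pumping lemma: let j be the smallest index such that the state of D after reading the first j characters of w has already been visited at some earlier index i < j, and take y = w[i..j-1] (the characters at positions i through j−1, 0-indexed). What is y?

qqq

State sequence: q0 -p-> q4 -q-> q1 -q-> q2 -q-> q6 -q-> q1 -p-> q5 -q-> q4 -q-> q1 -p-> q5 -q-> q4
First repeat at step 5: q1 was already visited.

So i = 2, j = 5, giving x = w[0:2] = pq, y = w[2:5] = qqq, z = w[5:10] = pqqpq.
Check: |xy| = 5 ≤ 7 and |y| = 3 ≥ 1. Reading y takes D from q1 back to q1, so every xyⁱz is accepted.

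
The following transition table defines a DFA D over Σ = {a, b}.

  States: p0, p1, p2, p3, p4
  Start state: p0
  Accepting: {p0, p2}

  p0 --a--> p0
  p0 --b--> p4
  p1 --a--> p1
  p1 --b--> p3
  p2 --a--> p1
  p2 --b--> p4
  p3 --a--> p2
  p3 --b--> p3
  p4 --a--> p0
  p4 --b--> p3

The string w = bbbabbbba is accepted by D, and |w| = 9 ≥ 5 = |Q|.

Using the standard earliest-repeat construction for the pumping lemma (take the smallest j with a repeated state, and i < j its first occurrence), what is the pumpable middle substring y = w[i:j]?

b

State sequence: p0 -b-> p4 -b-> p3 -b-> p3 -a-> p2 -b-> p4 -b-> p3 -b-> p3 -b-> p3 -a-> p2
First repeat at step 3: p3 was already visited.

So i = 2, j = 3, giving x = w[0:2] = bb, y = w[2:3] = b, z = w[3:9] = abbbba.
Check: |xy| = 3 ≤ 5 and |y| = 1 ≥ 1. Reading y takes D from p3 back to p3, so every xyⁱz is accepted.
The DFA has 5 states, so the proof of the pumping lemma guarantees a repeated state among the first 5+1 visited; the segment between the two visits is the pumpable y.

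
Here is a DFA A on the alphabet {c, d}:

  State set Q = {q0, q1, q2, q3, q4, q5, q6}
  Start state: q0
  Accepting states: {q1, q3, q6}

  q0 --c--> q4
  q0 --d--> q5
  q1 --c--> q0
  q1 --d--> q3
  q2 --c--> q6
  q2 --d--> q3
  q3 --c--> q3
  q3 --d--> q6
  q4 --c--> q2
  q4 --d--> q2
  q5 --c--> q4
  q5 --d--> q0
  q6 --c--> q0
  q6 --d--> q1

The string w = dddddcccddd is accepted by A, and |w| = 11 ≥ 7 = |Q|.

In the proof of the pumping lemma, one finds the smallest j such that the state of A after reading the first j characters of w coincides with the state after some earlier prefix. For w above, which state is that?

q0

Run of A on w = d d d d d c c c d d d:
  step 0: q0  (start)
  step 1: q5  (read d: q0→q5)
  step 2: q0  (read d: q5→q0)   ← first repeat (q0 seen earlier)
  step 3: q5  (read d: q0→q5)
  step 4: q0  (read d: q5→q0)
  step 5: q5  (read d: q0→q5)
  step 6: q4  (read c: q5→q4)
  step 7: q2  (read c: q4→q2)
  step 8: q6  (read c: q2→q6)
  step 9: q1  (read d: q6→q1)
  step 10: q3  (read d: q1→q3)
  step 11: q6  (read d: q3→q6)

The earliest repeat is at step j = 2: A is in q0, which it already visited at step i = 0.
The DFA has 7 states, so the proof of the pumping lemma guarantees a repeated state among the first 7+1 visited; the segment between the two visits is the pumpable y.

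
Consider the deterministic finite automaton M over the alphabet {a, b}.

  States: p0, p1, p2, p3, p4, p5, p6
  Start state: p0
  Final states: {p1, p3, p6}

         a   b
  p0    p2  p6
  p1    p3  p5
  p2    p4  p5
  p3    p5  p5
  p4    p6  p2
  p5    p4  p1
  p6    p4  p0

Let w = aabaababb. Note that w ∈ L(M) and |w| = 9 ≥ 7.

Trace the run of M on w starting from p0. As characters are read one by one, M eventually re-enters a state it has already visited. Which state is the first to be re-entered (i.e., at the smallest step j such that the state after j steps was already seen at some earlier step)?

Run of M on w = a a b a a b a b b:
  step 0: p0  (start)
  step 1: p2  (read a: p0→p2)
  step 2: p4  (read a: p2→p4)
  step 3: p2  (read b: p4→p2)   ← first repeat (p2 seen earlier)
  step 4: p4  (read a: p2→p4)
  step 5: p6  (read a: p4→p6)
  step 6: p0  (read b: p6→p0)
  step 7: p2  (read a: p0→p2)
  step 8: p5  (read b: p2→p5)
  step 9: p1  (read b: p5→p1)

The earliest repeat is at step j = 3: M is in p2, which it already visited at step i = 1.
With |Q| = 7, pigeonhole forces a state repeat no later than step 7; the substring read between the first and second visits to that state can be pumped.

p2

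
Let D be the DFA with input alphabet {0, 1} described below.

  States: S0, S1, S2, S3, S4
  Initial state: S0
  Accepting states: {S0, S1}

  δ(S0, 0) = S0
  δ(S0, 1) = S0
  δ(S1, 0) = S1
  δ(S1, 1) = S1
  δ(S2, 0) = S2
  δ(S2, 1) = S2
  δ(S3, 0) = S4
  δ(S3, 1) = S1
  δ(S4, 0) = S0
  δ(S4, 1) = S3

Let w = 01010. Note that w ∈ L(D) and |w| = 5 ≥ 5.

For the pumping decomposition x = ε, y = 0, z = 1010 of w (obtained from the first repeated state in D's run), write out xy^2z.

xy^2z = ε·0·0·1010 = 001010.
Reading y = 0 takes D from S0 back to S0, so after x·y·y the machine is still in S0, and z then leads to the accepting state S0. Hence 001010 ∈ L(D).

001010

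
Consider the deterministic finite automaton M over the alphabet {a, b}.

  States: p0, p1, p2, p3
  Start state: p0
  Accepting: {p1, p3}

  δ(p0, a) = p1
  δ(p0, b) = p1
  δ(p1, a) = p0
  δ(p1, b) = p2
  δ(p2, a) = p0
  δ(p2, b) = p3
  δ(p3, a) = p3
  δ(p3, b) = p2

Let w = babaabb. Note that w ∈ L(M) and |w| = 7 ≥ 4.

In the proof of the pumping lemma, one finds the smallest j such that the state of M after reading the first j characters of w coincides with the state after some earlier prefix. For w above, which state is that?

p0

State sequence: p0 -b-> p1 -a-> p0 -b-> p1 -a-> p0 -a-> p1 -b-> p2 -b-> p3
First repeat at step 2: p0 was already visited.

The earliest repeat is at step j = 2: M is in p0, which it already visited at step i = 0.
The DFA has 4 states, so the proof of the pumping lemma guarantees a repeated state among the first 4+1 visited; the segment between the two visits is the pumpable y.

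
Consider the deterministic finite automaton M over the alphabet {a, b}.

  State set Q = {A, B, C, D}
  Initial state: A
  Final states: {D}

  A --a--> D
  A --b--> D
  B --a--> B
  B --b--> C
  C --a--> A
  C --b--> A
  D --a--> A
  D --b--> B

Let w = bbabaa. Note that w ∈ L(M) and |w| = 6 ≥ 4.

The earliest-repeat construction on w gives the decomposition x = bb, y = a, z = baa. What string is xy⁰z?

xy⁰z = xz = bb·baa = bbbaa.
Reading y = a takes M from B back to B, so after x the machine is still in B, and z then leads to the accepting state D. Hence bbbaa ∈ L(M).

bbbaa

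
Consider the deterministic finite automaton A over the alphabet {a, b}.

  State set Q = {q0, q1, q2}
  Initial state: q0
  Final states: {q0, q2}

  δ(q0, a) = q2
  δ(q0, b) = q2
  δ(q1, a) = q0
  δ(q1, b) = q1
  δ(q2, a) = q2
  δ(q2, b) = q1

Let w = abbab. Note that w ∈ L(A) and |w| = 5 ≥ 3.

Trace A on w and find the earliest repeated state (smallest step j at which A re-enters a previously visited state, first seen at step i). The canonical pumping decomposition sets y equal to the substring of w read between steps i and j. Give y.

b

State sequence: q0 -a-> q2 -b-> q1 -b-> q1 -a-> q0 -b-> q2
First repeat at step 3: q1 was already visited.

So i = 2, j = 3, giving x = w[0:2] = ab, y = w[2:3] = b, z = w[3:5] = ab.
Check: |xy| = 3 ≤ 3 and |y| = 1 ≥ 1. Reading y takes A from q1 back to q1, so every xyⁱz is accepted.
Since A has 3 states, any run of length ≥ 3 visits 3+1 states, so by pigeonhole some state repeats within the first 3 steps — that repeat gives the pumpable loop.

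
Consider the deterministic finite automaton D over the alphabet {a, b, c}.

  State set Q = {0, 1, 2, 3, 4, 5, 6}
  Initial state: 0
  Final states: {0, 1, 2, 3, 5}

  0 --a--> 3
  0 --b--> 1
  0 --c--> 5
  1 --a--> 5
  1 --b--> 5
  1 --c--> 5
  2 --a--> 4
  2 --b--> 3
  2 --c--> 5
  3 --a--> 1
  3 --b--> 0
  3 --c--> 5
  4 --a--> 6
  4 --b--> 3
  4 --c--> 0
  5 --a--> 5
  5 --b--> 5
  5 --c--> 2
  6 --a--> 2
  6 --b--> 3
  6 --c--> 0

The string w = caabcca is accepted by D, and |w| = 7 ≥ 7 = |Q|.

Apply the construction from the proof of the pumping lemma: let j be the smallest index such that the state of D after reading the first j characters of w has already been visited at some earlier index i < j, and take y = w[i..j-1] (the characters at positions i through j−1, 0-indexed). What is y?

a

State sequence: 0 -c-> 5 -a-> 5 -a-> 5 -b-> 5 -c-> 2 -c-> 5 -a-> 5
First repeat at step 2: 5 was already visited.

So i = 1, j = 2, giving x = w[0:1] = c, y = w[1:2] = a, z = w[2:7] = abcca.
Check: |xy| = 2 ≤ 7 and |y| = 1 ≥ 1. Reading y takes D from 5 back to 5, so every xyⁱz is accepted.
Pumping length from the standard proof: p = 7 (the number of states). The repeated state found above gives |xy| = j ≤ 7 and |y| = j − i ≥ 1.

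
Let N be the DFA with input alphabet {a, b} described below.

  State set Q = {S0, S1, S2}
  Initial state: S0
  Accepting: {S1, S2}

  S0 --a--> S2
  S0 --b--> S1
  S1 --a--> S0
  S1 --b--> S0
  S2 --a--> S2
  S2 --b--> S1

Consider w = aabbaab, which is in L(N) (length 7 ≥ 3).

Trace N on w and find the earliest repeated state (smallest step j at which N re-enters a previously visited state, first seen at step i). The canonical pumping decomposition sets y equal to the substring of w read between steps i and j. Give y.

a

Run of N on w = a a b b a a b:
  step 0: S0  (start)
  step 1: S2  (read a: S0→S2)
  step 2: S2  (read a: S2→S2)   ← first repeat (S2 seen earlier)
  step 3: S1  (read b: S2→S1)
  step 4: S0  (read b: S1→S0)
  step 5: S2  (read a: S0→S2)
  step 6: S2  (read a: S2→S2)
  step 7: S1  (read b: S2→S1)

So i = 1, j = 2, giving x = w[0:1] = a, y = w[1:2] = a, z = w[2:7] = bbaab.
Check: |xy| = 2 ≤ 3 and |y| = 1 ≥ 1. Reading y takes N from S2 back to S2, so every xyⁱz is accepted.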